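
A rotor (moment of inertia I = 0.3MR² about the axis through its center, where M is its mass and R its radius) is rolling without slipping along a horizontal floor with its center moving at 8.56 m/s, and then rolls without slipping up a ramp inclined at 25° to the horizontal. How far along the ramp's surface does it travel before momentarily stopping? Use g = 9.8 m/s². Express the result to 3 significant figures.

d ≈ 11.5 m

Here I = 0.3MR², so the shape factor k = I/(MR²) = 0.3.
The rolling condition ω = v/R makes the rotational term ½I(v/R)² = ½kMv², so KE_total = ½(1+k)Mv² = (13/20)Mv².
Setting this equal to Mgh gives the vertical rise h = (1+k)v₀²/(2g) = 1.3×8.56²/(2×9.8) = 4.86 m.
The distance along the slope is d = h/sinθ = 4.86/sin25° ≈ 11.5 m.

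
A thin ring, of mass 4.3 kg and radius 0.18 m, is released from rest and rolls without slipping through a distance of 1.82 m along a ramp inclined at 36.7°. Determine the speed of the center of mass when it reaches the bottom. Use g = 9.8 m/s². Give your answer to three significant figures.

The moment of inertia is MR², giving k ≡ I/(MR²) = 1.
Rolling without slipping gives ω = v/R, so the total kinetic energy is ½Mv² + ½Iω² = ½(1+k)Mv² = Mv².
The vertical drop is h = L sinθ = 1.82 × sin36.7° = 1.088 m.
Energy conservation: Mgh = Mv², so v = √(2gh/(1+k)) = √(2 × 9.8 × 1.088 / 2) ≈ 3.26 m/s.

v ≈ 3.26 m/s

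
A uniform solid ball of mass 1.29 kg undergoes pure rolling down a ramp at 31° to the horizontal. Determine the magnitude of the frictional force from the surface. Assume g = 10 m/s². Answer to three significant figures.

The moment of inertia is (2/5)MR², giving k ≡ I/(MR²) = 0.4.
Newton's second law down the slope: Mg sinθ − f = Ma. The torque equation fR = Iα (with α = a/R) gives f = kMa.
Combining, a = g sinθ/(1+k) and f = kMa = kMg sinθ/(1+k).
f = 0.4 × 1.29 × 10 × sin31° / 1.4 ≈ 1.90 N.

f ≈ 1.90 N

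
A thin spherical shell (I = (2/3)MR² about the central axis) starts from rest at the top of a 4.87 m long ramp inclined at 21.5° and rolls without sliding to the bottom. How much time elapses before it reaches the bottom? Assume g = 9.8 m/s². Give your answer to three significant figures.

The moment of inertia is (2/3)MR², giving k ≡ I/(MR²) = 2/3.
Newton's second law down the slope: Mg sinθ − f = Ma. The torque equation fR = Iα (with α = a/R) gives f = kMa.
Hence a = g sinθ/(1+k) = 9.8×sin21.5°/1.667 = 2.155 m/s².
With constant a from rest, t = √(2L/a) = √(2·4.87/2.155) ≈ 2.13 s.

t ≈ 2.13 s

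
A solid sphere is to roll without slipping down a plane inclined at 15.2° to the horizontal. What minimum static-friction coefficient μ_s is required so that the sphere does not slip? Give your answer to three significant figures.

The moment of inertia is (2/5)MR², giving k ≡ I/(MR²) = 0.4.
Newton's second law down the slope: Mg sinθ − f = Ma. The torque equation fR = Iα (with α = a/R) gives f = kMa.
These give a = g sinθ/(1+k) and the required friction f = kMg sinθ/(1+k).
With N = Mg cosθ, the no-slip condition f ≤ μN gives μ_min = f/N = k tanθ/(1+k).
μ_min = 0.4 × tan15.2° / 1.4 ≈ 0.0776.

μ_min ≈ 0.0776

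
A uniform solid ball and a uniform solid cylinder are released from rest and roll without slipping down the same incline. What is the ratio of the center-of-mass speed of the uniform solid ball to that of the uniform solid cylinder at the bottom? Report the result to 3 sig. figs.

Each satisfies Mgh = ½(1+k)Mv² with k = I/(MR²), so v ∝ 1/√(1+k).
For the uniform solid ball k = 0.4; for the uniform solid cylinder k = 0.5.
v₁/v₂ = √((1+k₂)/(1+k₁)) = √(1.5/1.4) ≈ 1.04.

v_ratio ≈ 1.04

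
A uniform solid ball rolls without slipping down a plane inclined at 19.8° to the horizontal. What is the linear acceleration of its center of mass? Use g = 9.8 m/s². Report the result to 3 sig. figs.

The moment of inertia is (2/5)MR², giving k ≡ I/(MR²) = 0.4.
Translational: Mg sinθ − f = Ma. Rotational about the CM: fR = Iα = kMRa, so f = kMa.
Eliminating f: Mg sinθ = (1+k)Ma, so a = g sinθ/(1+k) = 9.8 × sin19.8° / 1.4 ≈ 2.37 m/s².

a ≈ 2.37 m/s²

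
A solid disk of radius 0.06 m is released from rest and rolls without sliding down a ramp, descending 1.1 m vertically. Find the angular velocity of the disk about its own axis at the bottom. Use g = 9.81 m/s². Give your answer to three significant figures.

For this body I = (1/2)MR², i.e. k = I/(MR²) = 0.5.
Rolling without slipping gives ω = v/R, so the total kinetic energy is ½Mv² + ½Iω² = ½(1+k)Mv² = (3/4)Mv².
Energy conservation Mgh = ½(1+k)Mv² gives v = √(2gh/(1+k)) = √(2 × 9.81 × 1.1 / 1.5) = 3.793 m/s.
Then ω = v/R = 3.793 / 0.06 ≈ 63.2 rad/s.

ω ≈ 63.2 rad/s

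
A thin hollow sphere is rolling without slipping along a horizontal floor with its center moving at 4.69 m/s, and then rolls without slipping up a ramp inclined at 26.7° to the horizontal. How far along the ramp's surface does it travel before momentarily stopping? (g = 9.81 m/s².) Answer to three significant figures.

d ≈ 4.16 m

With I = (2/3)MR², the ratio k = I/(MR²) is 2/3.
The rolling condition ω = v/R makes the rotational term ½I(v/R)² = ½kMv², so KE_total = ½(1+k)Mv² = (5/6)Mv².
Setting this equal to Mgh gives the vertical rise h = (1+k)v₀²/(2g) = 1.667×4.69²/(2×9.81) = 1.869 m.
The distance along the slope is d = h/sinθ = 1.869/sin26.7° ≈ 4.16 m.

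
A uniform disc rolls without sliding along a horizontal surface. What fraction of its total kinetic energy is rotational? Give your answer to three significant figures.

fraction ≈ 0.333

With I = (1/2)MR², the ratio k = I/(MR²) is 0.5.
Since ω = v/R, the translational part is ½Mv² and the rotational part is ½I(v/R)² = ½kMv²; the total is ½(1+k)Mv².
The rotational fraction is therefore k/(1+k) = 0.5/1.5 ≈ 0.333.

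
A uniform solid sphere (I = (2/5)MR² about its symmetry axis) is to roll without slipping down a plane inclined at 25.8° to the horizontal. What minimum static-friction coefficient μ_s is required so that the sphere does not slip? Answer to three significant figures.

μ_min ≈ 0.138

For this body I = (2/5)MR², i.e. k = I/(MR²) = 0.4.
Translational: Mg sinθ − f = Ma. Rotational about the CM: fR = Iα = kMRa, so f = kMa.
These give a = g sinθ/(1+k) and the required friction f = kMg sinθ/(1+k).
The normal force is N = Mg cosθ, so μ_min = f/N = k tanθ/(1+k).
μ_min = 0.4 × tan25.8° / 1.4 ≈ 0.138.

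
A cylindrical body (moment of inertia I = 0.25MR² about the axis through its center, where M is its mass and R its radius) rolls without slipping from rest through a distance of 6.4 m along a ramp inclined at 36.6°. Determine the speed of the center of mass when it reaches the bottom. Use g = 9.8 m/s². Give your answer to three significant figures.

With I = 0.25MR², the ratio k = I/(MR²) is 0.25.
Since it rolls without slipping, ω = v/R and KE = ½Mv² + ½Iω² = ½(1+k)Mv² = (5/8)Mv².
The vertical drop is h = L sinθ = 6.4 × sin36.6° = 3.816 m.
Energy conservation: Mgh = (5/8)Mv², so v = √(2gh/(1+k)) = √(2 × 9.8 × 3.816 / 1.25) ≈ 7.74 m/s.

v ≈ 7.74 m/s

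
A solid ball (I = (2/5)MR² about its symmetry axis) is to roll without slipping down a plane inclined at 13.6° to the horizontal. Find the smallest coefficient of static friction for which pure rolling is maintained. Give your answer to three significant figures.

With I = (2/5)MR², the ratio k = I/(MR²) is 0.4.
Along the incline Mg sinθ − f = Ma, and torque about the center fR = Iα = kMR²(a/R) gives f = kMa.
These give a = g sinθ/(1+k) and the required friction f = kMg sinθ/(1+k).
The normal force is N = Mg cosθ, so μ_min = f/N = k tanθ/(1+k).
μ_min = 0.4 × tan13.6° / 1.4 ≈ 0.0691.

μ_min ≈ 0.0691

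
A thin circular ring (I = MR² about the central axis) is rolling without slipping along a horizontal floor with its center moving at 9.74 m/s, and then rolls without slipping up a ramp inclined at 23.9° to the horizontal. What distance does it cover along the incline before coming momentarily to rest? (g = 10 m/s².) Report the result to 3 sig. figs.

For this body I = MR², i.e. k = I/(MR²) = 1.
The rolling condition ω = v/R makes the rotational term ½I(v/R)² = ½kMv², so KE_total = ½(1+k)Mv² = Mv².
Setting this equal to Mgh gives the vertical rise h = (1+k)v₀²/(2g) = 2×9.74²/(2×10) = 9.487 m.
Along the incline, d = h/sinθ = 9.487/sin23.9° ≈ 23.4 m.

d ≈ 23.4 m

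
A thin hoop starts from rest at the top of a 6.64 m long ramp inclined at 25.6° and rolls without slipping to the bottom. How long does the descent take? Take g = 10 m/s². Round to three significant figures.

t ≈ 2.48 s

For this body I = MR², i.e. k = I/(MR²) = 1.
Translational: Mg sinθ − f = Ma. Rotational about the CM: fR = Iα = kMRa, so f = kMa.
Hence a = g sinθ/(1+k) = 10×sin25.6°/2 = 2.16 m/s².
Starting from rest, L = ½at², so t = √(2L/a) = √(2×6.64/2.16) ≈ 2.48 s.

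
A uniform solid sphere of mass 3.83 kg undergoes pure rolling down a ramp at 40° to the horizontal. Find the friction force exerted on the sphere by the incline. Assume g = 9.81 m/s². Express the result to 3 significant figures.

The moment of inertia is (2/5)MR², giving k ≡ I/(MR²) = 0.4.
Translational: Mg sinθ − f = Ma. Rotational about the CM: fR = Iα = kMRa, so f = kMa.
Combining, a = g sinθ/(1+k) and f = kMa = kMg sinθ/(1+k).
f = 0.4 × 3.83 × 9.81 × sin40° / 1.4 ≈ 6.90 N.

f ≈ 6.90 N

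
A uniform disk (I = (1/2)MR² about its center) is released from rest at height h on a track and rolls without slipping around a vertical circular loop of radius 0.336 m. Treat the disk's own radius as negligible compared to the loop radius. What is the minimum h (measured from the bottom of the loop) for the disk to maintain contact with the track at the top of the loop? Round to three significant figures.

With I = (1/2)MR², the ratio k = I/(MR²) is 0.5.
At the top, contact is just lost when gravity alone supplies the centripetal force: Mg = Mv_top²/r, i.e. v_top² = gr.
With ω = v/R, the kinetic energy at speed v is ½(1+k)Mv² = (3/4)Mv².
Energy conservation from release (height h) to the top (height 2r): Mgh = Mg(2r) + (3/4)M·gr.
Thus h_min = 2r + (1+k)r/2 = r(2 + 1.5/2) = 0.336 × 2.75 ≈ 0.924 m.

h_min ≈ 0.924 m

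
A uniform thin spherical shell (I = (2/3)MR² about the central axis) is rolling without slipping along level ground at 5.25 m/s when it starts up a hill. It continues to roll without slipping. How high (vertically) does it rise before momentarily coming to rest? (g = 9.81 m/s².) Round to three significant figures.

The moment of inertia is (2/3)MR², giving k ≡ I/(MR²) = 2/3.
Rolling without slipping gives ω = v/R, so the total kinetic energy is ½Mv² + ½Iω² = ½(1+k)Mv² = (5/6)Mv².
All of this converts to potential energy at the highest point: (5/6)Mv₀² = Mgh.
Thus h = (1+k)v₀²/(2g) = 1.667 × 5.25² / (2 × 9.81) ≈ 2.34 m.

h ≈ 2.34 m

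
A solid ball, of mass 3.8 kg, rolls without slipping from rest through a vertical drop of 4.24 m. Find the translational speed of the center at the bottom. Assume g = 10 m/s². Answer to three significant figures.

v ≈ 7.78 m/s

For this body I = (2/5)MR², i.e. k = I/(MR²) = 0.4.
The rolling condition ω = v/R makes the rotational term ½I(v/R)² = ½kMv², so KE_total = ½(1+k)Mv² = (7/10)Mv².
Setting Mgh = (7/10)Mv² gives v = √(2gh/(1+k)) = √(2·10·4.24/1.4) ≈ 7.78 m/s.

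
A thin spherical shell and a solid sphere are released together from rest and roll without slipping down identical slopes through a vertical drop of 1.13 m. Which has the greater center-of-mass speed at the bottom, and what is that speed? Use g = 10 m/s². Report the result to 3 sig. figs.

the solid sphere, at v ≈ 4.02 m/s

For rolling without slipping, Mgh = ½(1+k)Mv² where k = I/(MR²), so v = √(2gh/(1+k)).
Thin spherical shell: k = 2/3, giving v = √(2×10×1.13/1.667) = 3.682 m/s.
Solid sphere: k = 0.4, giving v = √(2×10×1.13/1.4) = 4.018 m/s.
The smaller k wins: the solid sphere, at ≈ 4.02 m/s.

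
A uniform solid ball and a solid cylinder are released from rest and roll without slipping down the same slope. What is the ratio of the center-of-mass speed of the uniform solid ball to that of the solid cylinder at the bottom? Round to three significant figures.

v_ratio ≈ 1.04

Each satisfies Mgh = ½(1+k)Mv² with k = I/(MR²), so v ∝ 1/√(1+k).
For the uniform solid ball k = 0.4; for the solid cylinder k = 0.5.
v₁/v₂ = √((1+k₂)/(1+k₁)) = √(1.5/1.4) ≈ 1.04.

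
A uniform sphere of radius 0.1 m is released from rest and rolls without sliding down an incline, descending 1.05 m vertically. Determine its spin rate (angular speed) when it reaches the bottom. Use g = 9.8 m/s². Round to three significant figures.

With I = (2/5)MR², the ratio k = I/(MR²) is 0.4.
The rolling condition ω = v/R makes the rotational term ½I(v/R)² = ½kMv², so KE_total = ½(1+k)Mv² = (7/10)Mv².
Energy conservation Mgh = ½(1+k)Mv² gives v = √(2gh/(1+k)) = √(2 × 9.8 × 1.05 / 1.4) = 3.834 m/s.
Then ω = v/R = 3.834 / 0.1 ≈ 38.3 rad/s.

ω ≈ 38.3 rad/s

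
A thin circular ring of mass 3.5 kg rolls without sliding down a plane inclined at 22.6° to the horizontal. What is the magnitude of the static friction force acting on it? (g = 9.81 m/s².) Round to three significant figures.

With I = MR², the ratio k = I/(MR²) is 1.
Translational: Mg sinθ − f = Ma. Rotational about the CM: fR = Iα = kMRa, so f = kMa.
Combining, a = g sinθ/(1+k) and f = kMa = kMg sinθ/(1+k).
f = 1 × 3.5 × 9.81 × sin22.6° / 2 ≈ 6.60 N.

f ≈ 6.60 N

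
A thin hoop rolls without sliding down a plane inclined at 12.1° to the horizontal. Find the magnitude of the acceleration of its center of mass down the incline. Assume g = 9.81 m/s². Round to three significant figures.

a ≈ 1.03 m/s²

With I = MR², the ratio k = I/(MR²) is 1.
Translational: Mg sinθ − f = Ma. Rotational about the CM: fR = Iα = kMRa, so f = kMa.
Eliminating f: Mg sinθ = (1+k)Ma, so a = g sinθ/(1+k) = 9.81 × sin12.1° / 2 ≈ 1.03 m/s².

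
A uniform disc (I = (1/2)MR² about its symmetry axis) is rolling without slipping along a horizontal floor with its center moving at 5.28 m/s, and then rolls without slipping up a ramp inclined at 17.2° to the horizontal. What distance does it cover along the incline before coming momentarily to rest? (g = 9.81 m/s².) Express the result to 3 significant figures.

For this body I = (1/2)MR², i.e. k = I/(MR²) = 0.5.
Pure rolling means v = ωR; then KE = ½Mv² + ½I(v/R)² = ½(1+k)Mv² = (3/4)Mv².
Setting this equal to Mgh gives the vertical rise h = (1+k)v₀²/(2g) = 1.5×5.28²/(2×9.81) = 2.131 m.
Along the incline, d = h/sinθ = 2.131/sin17.2° ≈ 7.21 m.

d ≈ 7.21 m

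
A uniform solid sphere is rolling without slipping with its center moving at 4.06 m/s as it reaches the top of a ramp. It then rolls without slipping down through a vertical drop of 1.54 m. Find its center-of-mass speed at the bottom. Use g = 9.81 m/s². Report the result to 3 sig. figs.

v ≈ 6.17 m/s

For this body I = (2/5)MR², i.e. k = I/(MR²) = 0.4.
The rolling condition ω = v/R makes the rotational term ½I(v/R)² = ½kMv², so KE_total = ½(1+k)Mv² = (7/10)Mv².
Energy conservation: (7/10)Mv₀² + Mgh = (7/10)Mv², so v² = v₀² + 2gh/(1+k).
v = √(4.06² + 2×9.81×1.54/1.4) = √38.07 ≈ 6.17 m/s.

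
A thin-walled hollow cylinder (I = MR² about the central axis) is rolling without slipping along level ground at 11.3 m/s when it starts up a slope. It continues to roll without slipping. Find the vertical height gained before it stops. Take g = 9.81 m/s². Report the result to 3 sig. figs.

The moment of inertia is MR², giving k ≡ I/(MR²) = 1.
Rolling without slipping gives ω = v/R, so the total kinetic energy is ½Mv² + ½Iω² = ½(1+k)Mv² = Mv².
All of this converts to potential energy at the highest point: Mv₀² = Mgh.
Thus h = (1+k)v₀²/(2g) = 2 × 11.3² / (2 × 9.81) ≈ 13.0 m.

h ≈ 13.0 m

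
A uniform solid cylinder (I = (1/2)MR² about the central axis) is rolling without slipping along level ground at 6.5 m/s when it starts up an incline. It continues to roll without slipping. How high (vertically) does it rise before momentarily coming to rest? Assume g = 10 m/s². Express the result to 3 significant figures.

With I = (1/2)MR², the ratio k = I/(MR²) is 0.5.
Since it rolls without slipping, ω = v/R and KE = ½Mv² + ½Iω² = ½(1+k)Mv² = (3/4)Mv².
All of this converts to potential energy at the highest point: (3/4)Mv₀² = Mgh.
Thus h = (1+k)v₀²/(2g) = 1.5 × 6.5² / (2 × 10) ≈ 3.17 m.

h ≈ 3.17 m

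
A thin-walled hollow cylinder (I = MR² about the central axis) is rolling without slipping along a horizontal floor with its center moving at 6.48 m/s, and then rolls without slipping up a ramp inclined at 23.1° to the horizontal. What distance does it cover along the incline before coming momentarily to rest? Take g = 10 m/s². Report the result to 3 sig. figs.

d ≈ 10.7 m

For this body I = MR², i.e. k = I/(MR²) = 1.
Rolling without slipping gives ω = v/R, so the total kinetic energy is ½Mv² + ½Iω² = ½(1+k)Mv² = Mv².
Setting this equal to Mgh gives the vertical rise h = (1+k)v₀²/(2g) = 2×6.48²/(2×10) = 4.199 m.
Along the incline, d = h/sinθ = 4.199/sin23.1° ≈ 10.7 m.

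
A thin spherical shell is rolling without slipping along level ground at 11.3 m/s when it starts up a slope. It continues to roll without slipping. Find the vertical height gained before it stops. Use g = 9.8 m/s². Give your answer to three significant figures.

h ≈ 10.9 m

The moment of inertia is (2/3)MR², giving k ≡ I/(MR²) = 2/3.
Pure rolling means v = ωR; then KE = ½Mv² + ½I(v/R)² = ½(1+k)Mv² = (5/6)Mv².
All of this converts to potential energy at the highest point: (5/6)Mv₀² = Mgh.
Thus h = (1+k)v₀²/(2g) = 1.667 × 11.3² / (2 × 9.8) ≈ 10.9 m.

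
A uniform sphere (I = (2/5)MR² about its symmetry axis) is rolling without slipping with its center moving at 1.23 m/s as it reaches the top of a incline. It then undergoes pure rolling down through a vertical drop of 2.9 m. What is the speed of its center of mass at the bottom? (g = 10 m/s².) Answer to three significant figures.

Here I = (2/5)MR², so the shape factor k = I/(MR²) = 0.4.
The rolling condition ω = v/R makes the rotational term ½I(v/R)² = ½kMv², so KE_total = ½(1+k)Mv² = (7/10)Mv².
Energy conservation: (7/10)Mv₀² + Mgh = (7/10)Mv², so v² = v₀² + 2gh/(1+k).
v = √(1.23² + 2×10×2.9/1.4) = √42.94 ≈ 6.55 m/s.

v ≈ 6.55 m/s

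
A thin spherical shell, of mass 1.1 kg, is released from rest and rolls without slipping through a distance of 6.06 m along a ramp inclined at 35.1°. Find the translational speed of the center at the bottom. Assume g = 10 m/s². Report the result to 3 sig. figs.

The moment of inertia is (2/3)MR², giving k ≡ I/(MR²) = 2/3.
Rolling without slipping gives ω = v/R, so the total kinetic energy is ½Mv² + ½Iω² = ½(1+k)Mv² = (5/6)Mv².
The vertical drop is h = L sinθ = 6.06 × sin35.1° = 3.485 m.
Energy conservation: Mgh = (5/6)Mv², so v = √(2gh/(1+k)) = √(2 × 10 × 3.485 / 1.667) ≈ 6.47 m/s.

v ≈ 6.47 m/s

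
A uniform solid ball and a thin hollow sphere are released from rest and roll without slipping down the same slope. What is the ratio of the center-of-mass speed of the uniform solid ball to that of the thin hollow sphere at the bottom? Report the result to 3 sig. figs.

Each satisfies Mgh = ½(1+k)Mv² with k = I/(MR²), so v ∝ 1/√(1+k).
For the uniform solid ball k = 0.4; for the thin hollow sphere k = 2/3.
v₁/v₂ = √((1+k₂)/(1+k₁)) = √(1.667/1.4) ≈ 1.09.

v_ratio ≈ 1.09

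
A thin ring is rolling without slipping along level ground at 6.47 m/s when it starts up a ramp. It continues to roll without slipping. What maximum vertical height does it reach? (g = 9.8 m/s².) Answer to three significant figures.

With I = MR², the ratio k = I/(MR²) is 1.
Since it rolls without slipping, ω = v/R and KE = ½Mv² + ½Iω² = ½(1+k)Mv² = Mv².
All of this converts to potential energy at the highest point: Mv₀² = Mgh.
Thus h = (1+k)v₀²/(2g) = 2 × 6.47² / (2 × 9.8) ≈ 4.27 m.

h ≈ 4.27 m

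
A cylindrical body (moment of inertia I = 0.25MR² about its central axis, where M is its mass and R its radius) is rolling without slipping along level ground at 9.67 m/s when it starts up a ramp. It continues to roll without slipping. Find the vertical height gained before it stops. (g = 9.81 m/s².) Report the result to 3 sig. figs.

Here I = 0.25MR², so the shape factor k = I/(MR²) = 0.25.
Rolling without slipping gives ω = v/R, so the total kinetic energy is ½Mv² + ½Iω² = ½(1+k)Mv² = (5/8)Mv².
At the top the kinetic energy is zero, so (5/8)Mv₀² = Mgh.
Thus h = (1+k)v₀²/(2g) = 1.25 × 9.67² / (2 × 9.81) ≈ 5.96 m.

h ≈ 5.96 m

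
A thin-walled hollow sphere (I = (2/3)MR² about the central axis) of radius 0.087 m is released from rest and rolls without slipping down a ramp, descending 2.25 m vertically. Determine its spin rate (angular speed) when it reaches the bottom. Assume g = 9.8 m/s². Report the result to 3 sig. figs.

ω ≈ 59.1 rad/s

Here I = (2/3)MR², so the shape factor k = I/(MR²) = 2/3.
Pure rolling means v = ωR; then KE = ½Mv² + ½I(v/R)² = ½(1+k)Mv² = (5/6)Mv².
Energy conservation Mgh = ½(1+k)Mv² gives v = √(2gh/(1+k)) = √(2 × 9.8 × 2.25 / 1.667) = 5.144 m/s.
Then ω = v/R = 5.144 / 0.087 ≈ 59.1 rad/s.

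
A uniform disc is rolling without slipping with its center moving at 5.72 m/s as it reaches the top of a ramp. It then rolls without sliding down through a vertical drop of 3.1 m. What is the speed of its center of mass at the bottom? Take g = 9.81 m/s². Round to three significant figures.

v ≈ 8.56 m/s

For this body I = (1/2)MR², i.e. k = I/(MR²) = 0.5.
The rolling condition ω = v/R makes the rotational term ½I(v/R)² = ½kMv², so KE_total = ½(1+k)Mv² = (3/4)Mv².
Conserving energy between top and bottom: (3/4)Mv² = (3/4)Mv₀² + Mgh, hence v² = v₀² + 2gh/(1+k).
v = √(5.72² + 2×9.81×3.1/1.5) = √73.27 ≈ 8.56 m/s.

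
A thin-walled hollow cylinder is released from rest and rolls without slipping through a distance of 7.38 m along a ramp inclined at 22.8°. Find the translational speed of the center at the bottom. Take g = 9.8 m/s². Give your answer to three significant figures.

The moment of inertia is MR², giving k ≡ I/(MR²) = 1.
Rolling without slipping gives ω = v/R, so the total kinetic energy is ½Mv² + ½Iω² = ½(1+k)Mv² = Mv².
The vertical drop is h = L sinθ = 7.38 × sin22.8° = 2.86 m.
Setting Mgh = Mv² gives v = √(2gh/(1+k)) = √(2·9.8·2.86/2) ≈ 5.29 m/s.

v ≈ 5.29 m/s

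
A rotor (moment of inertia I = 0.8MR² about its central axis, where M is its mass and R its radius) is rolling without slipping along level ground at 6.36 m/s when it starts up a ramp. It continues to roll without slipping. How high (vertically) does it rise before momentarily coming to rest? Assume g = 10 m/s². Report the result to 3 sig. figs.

For this body I = 0.8MR², i.e. k = I/(MR²) = 0.8.
Pure rolling means v = ωR; then KE = ½Mv² + ½I(v/R)² = ½(1+k)Mv² = (9/10)Mv².
All of this converts to potential energy at the highest point: (9/10)Mv₀² = Mgh.
Thus h = (1+k)v₀²/(2g) = 1.8 × 6.36² / (2 × 10) ≈ 3.64 m.

h ≈ 3.64 m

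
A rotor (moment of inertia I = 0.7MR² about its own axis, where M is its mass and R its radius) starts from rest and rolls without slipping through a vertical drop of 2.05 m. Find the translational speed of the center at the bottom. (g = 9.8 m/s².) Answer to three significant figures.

v ≈ 4.86 m/s

For this body I = 0.7MR², i.e. k = I/(MR²) = 0.7.
The rolling condition ω = v/R makes the rotational term ½I(v/R)² = ½kMv², so KE_total = ½(1+k)Mv² = (17/20)Mv².
Energy conservation: Mgh = (17/20)Mv², so v = √(2gh/(1+k)) = √(2 × 9.8 × 2.05 / 1.7) ≈ 4.86 m/s.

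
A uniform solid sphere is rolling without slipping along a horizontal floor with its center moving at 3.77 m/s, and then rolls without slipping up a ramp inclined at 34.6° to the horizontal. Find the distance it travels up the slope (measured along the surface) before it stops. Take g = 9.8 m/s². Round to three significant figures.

d ≈ 1.79 m

For this body I = (2/5)MR², i.e. k = I/(MR²) = 0.4.
Rolling without slipping gives ω = v/R, so the total kinetic energy is ½Mv² + ½Iω² = ½(1+k)Mv² = (7/10)Mv².
Setting this equal to Mgh gives the vertical rise h = (1+k)v₀²/(2g) = 1.4×3.77²/(2×9.8) = 1.015 m.
Along the incline, d = h/sinθ = 1.015/sin34.6° ≈ 1.79 m.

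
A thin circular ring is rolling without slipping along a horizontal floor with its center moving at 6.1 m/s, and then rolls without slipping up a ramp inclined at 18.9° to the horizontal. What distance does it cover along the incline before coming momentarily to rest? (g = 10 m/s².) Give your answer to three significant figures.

For this body I = MR², i.e. k = I/(MR²) = 1.
The rolling condition ω = v/R makes the rotational term ½I(v/R)² = ½kMv², so KE_total = ½(1+k)Mv² = Mv².
Setting this equal to Mgh gives the vertical rise h = (1+k)v₀²/(2g) = 2×6.1²/(2×10) = 3.721 m.
The distance along the slope is d = h/sinθ = 3.721/sin18.9° ≈ 11.5 m.

d ≈ 11.5 m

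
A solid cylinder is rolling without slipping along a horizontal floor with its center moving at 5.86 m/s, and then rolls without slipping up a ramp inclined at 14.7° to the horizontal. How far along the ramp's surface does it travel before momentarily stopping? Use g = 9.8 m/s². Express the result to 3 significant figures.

d ≈ 10.4 m

With I = (1/2)MR², the ratio k = I/(MR²) is 0.5.
Since it rolls without slipping, ω = v/R and KE = ½Mv² + ½Iω² = ½(1+k)Mv² = (3/4)Mv².
Setting this equal to Mgh gives the vertical rise h = (1+k)v₀²/(2g) = 1.5×5.86²/(2×9.8) = 2.628 m.
Along the incline, d = h/sinθ = 2.628/sin14.7° ≈ 10.4 m.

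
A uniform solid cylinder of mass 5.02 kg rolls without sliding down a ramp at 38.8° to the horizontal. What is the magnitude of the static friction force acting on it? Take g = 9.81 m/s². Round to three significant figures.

f ≈ 10.3 N

With I = (1/2)MR², the ratio k = I/(MR²) is 0.5.
Along the incline Mg sinθ − f = Ma, and torque about the center fR = Iα = kMR²(a/R) gives f = kMa.
Combining, a = g sinθ/(1+k) and f = kMa = kMg sinθ/(1+k).
f = 0.5 × 5.02 × 9.81 × sin38.8° / 1.5 ≈ 10.3 N.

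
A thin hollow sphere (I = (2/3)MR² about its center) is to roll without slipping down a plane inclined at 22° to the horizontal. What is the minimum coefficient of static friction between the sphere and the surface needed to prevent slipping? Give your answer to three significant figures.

For this body I = (2/3)MR², i.e. k = I/(MR²) = 2/3.
Newton's second law down the slope: Mg sinθ − f = Ma. The torque equation fR = Iα (with α = a/R) gives f = kMa.
These give a = g sinθ/(1+k) and the required friction f = kMg sinθ/(1+k).
With N = Mg cosθ, the no-slip condition f ≤ μN gives μ_min = f/N = k tanθ/(1+k).
μ_min = (2/3) × tan22° / 1.667 ≈ 0.162.

μ_min ≈ 0.162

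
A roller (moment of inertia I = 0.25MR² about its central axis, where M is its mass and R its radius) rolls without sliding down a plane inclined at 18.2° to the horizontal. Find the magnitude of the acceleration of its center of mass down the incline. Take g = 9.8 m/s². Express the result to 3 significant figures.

The moment of inertia is 0.25MR², giving k ≡ I/(MR²) = 0.25.
Translational: Mg sinθ − f = Ma. Rotational about the CM: fR = Iα = kMRa, so f = kMa.
Eliminating f: Mg sinθ = (1+k)Ma, so a = g sinθ/(1+k) = 9.8 × sin18.2° / 1.25 ≈ 2.45 m/s².

a ≈ 2.45 m/s²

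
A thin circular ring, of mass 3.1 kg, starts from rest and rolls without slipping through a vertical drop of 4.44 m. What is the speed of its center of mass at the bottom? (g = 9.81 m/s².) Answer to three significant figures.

With I = MR², the ratio k = I/(MR²) is 1.
The rolling condition ω = v/R makes the rotational term ½I(v/R)² = ½kMv², so KE_total = ½(1+k)Mv² = Mv².
Setting Mgh = Mv² gives v = √(2gh/(1+k)) = √(2·9.81·4.44/2) ≈ 6.60 m/s.

v ≈ 6.60 m/s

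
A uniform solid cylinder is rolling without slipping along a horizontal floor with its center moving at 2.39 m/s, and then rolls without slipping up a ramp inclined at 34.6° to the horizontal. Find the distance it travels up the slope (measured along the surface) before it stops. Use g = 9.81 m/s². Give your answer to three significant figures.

For this body I = (1/2)MR², i.e. k = I/(MR²) = 0.5.
Since it rolls without slipping, ω = v/R and KE = ½Mv² + ½Iω² = ½(1+k)Mv² = (3/4)Mv².
Setting this equal to Mgh gives the vertical rise h = (1+k)v₀²/(2g) = 1.5×2.39²/(2×9.81) = 0.4367 m.
The distance along the slope is d = h/sinθ = 0.4367/sin34.6° ≈ 0.769 m.

d ≈ 0.769 m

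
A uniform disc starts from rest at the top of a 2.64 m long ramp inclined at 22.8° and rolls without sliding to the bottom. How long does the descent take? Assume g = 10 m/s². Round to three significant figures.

For this body I = (1/2)MR², i.e. k = I/(MR²) = 0.5.
Newton's second law down the slope: Mg sinθ − f = Ma. The torque equation fR = Iα (with α = a/R) gives f = kMa.
Hence a = g sinθ/(1+k) = 10×sin22.8°/1.5 = 2.583 m/s².
With constant a from rest, t = √(2L/a) = √(2·2.64/2.583) ≈ 1.43 s.

t ≈ 1.43 s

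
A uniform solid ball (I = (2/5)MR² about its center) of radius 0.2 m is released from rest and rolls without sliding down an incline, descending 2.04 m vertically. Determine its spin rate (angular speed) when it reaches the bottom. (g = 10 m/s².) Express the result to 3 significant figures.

For this body I = (2/5)MR², i.e. k = I/(MR²) = 0.4.
Rolling without slipping gives ω = v/R, so the total kinetic energy is ½Mv² + ½Iω² = ½(1+k)Mv² = (7/10)Mv².
Energy conservation Mgh = ½(1+k)Mv² gives v = √(2gh/(1+k)) = √(2 × 10 × 2.04 / 1.4) = 5.398 m/s.
Then ω = v/R = 5.398 / 0.2 ≈ 27.0 rad/s.

ω ≈ 27.0 rad/s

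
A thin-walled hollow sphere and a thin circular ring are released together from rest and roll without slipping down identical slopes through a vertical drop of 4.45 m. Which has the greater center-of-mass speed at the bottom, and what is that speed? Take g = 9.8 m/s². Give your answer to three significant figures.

For rolling without slipping, Mgh = ½(1+k)Mv² where k = I/(MR²), so v = √(2gh/(1+k)).
Thin-walled hollow sphere: k = 2/3, giving v = √(2×9.8×4.45/1.667) = 7.234 m/s.
Thin circular ring: k = 1, giving v = √(2×9.8×4.45/2) = 6.604 m/s.
The smaller k wins: the thin-walled hollow sphere, at ≈ 7.23 m/s.

the thin-walled hollow sphere, at v ≈ 7.23 m/s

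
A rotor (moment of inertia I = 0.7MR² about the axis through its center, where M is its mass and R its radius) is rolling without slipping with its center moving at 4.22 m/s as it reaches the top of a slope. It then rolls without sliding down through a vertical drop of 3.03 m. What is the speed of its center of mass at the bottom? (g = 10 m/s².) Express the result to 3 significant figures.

For this body I = 0.7MR², i.e. k = I/(MR²) = 0.7.
Pure rolling means v = ωR; then KE = ½Mv² + ½I(v/R)² = ½(1+k)Mv² = (17/20)Mv².
Conserving energy between top and bottom: (17/20)Mv² = (17/20)Mv₀² + Mgh, hence v² = v₀² + 2gh/(1+k).
v = √(4.22² + 2×10×3.03/1.7) = √53.46 ≈ 7.31 m/s.

v ≈ 7.31 m/s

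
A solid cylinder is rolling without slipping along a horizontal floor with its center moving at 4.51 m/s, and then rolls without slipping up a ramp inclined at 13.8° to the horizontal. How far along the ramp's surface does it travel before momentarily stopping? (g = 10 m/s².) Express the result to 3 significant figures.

d ≈ 6.40 m

Here I = (1/2)MR², so the shape factor k = I/(MR²) = 0.5.
Rolling without slipping gives ω = v/R, so the total kinetic energy is ½Mv² + ½Iω² = ½(1+k)Mv² = (3/4)Mv².
Setting this equal to Mgh gives the vertical rise h = (1+k)v₀²/(2g) = 1.5×4.51²/(2×10) = 1.526 m.
The distance along the slope is d = h/sinθ = 1.526/sin13.8° ≈ 6.40 m.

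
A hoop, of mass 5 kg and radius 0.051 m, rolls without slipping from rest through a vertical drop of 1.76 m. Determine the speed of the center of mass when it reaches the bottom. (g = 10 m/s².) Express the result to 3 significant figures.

v ≈ 4.20 m/s

For this body I = MR², i.e. k = I/(MR²) = 1.
Rolling without slipping gives ω = v/R, so the total kinetic energy is ½Mv² + ½Iω² = ½(1+k)Mv² = Mv².
Energy conservation: Mgh = Mv², so v = √(2gh/(1+k)) = √(2 × 10 × 1.76 / 2) ≈ 4.20 m/s.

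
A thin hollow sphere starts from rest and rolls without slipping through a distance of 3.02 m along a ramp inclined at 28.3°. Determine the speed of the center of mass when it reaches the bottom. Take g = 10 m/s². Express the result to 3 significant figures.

With I = (2/3)MR², the ratio k = I/(MR²) is 2/3.
The rolling condition ω = v/R makes the rotational term ½I(v/R)² = ½kMv², so KE_total = ½(1+k)Mv² = (5/6)Mv².
The vertical drop is h = L sinθ = 3.02 × sin28.3° = 1.432 m.
Setting Mgh = (5/6)Mv² gives v = √(2gh/(1+k)) = √(2·10·1.432/1.667) ≈ 4.14 m/s.

v ≈ 4.14 m/s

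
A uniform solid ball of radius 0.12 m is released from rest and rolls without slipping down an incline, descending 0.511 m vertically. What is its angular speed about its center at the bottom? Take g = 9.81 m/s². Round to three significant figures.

With I = (2/5)MR², the ratio k = I/(MR²) is 0.4.
Rolling without slipping gives ω = v/R, so the total kinetic energy is ½Mv² + ½Iω² = ½(1+k)Mv² = (7/10)Mv².
Energy conservation Mgh = ½(1+k)Mv² gives v = √(2gh/(1+k)) = √(2 × 9.81 × 0.511 / 1.4) = 2.676 m/s.
The angular speed follows from ω = v/R = 2.676/0.12 ≈ 22.3 rad/s.

ω ≈ 22.3 rad/s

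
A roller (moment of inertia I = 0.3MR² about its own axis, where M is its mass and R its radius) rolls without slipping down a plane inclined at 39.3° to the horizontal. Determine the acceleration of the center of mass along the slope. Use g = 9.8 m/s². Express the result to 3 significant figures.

a ≈ 4.77 m/s²

Here I = 0.3MR², so the shape factor k = I/(MR²) = 0.3.
Along the incline Mg sinθ − f = Ma, and torque about the center fR = Iα = kMR²(a/R) gives f = kMa.
Eliminating f: Mg sinθ = (1+k)Ma, so a = g sinθ/(1+k) = 9.8 × sin39.3° / 1.3 ≈ 4.77 m/s².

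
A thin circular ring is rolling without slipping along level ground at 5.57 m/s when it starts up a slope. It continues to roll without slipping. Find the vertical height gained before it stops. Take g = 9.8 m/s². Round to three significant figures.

Here I = MR², so the shape factor k = I/(MR²) = 1.
Pure rolling means v = ωR; then KE = ½Mv² + ½I(v/R)² = ½(1+k)Mv² = Mv².
At the top the kinetic energy is zero, so Mv₀² = Mgh.
Thus h = (1+k)v₀²/(2g) = 2 × 5.57² / (2 × 9.8) ≈ 3.17 m.

h ≈ 3.17 m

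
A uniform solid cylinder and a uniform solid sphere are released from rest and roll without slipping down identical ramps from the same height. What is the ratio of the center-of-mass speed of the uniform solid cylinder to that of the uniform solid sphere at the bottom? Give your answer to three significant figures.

Each satisfies Mgh = ½(1+k)Mv² with k = I/(MR²), so v ∝ 1/√(1+k).
For the uniform solid cylinder k = 0.5; for the uniform solid sphere k = 0.4.
v₁/v₂ = √((1+k₂)/(1+k₁)) = √(1.4/1.5) ≈ 0.966.

v_ratio ≈ 0.966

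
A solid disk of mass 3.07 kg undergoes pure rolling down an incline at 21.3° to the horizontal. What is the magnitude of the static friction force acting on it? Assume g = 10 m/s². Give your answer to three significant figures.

Here I = (1/2)MR², so the shape factor k = I/(MR²) = 0.5.
Newton's second law down the slope: Mg sinθ − f = Ma. The torque equation fR = Iα (with α = a/R) gives f = kMa.
Combining, a = g sinθ/(1+k) and f = kMa = kMg sinθ/(1+k).
f = 0.5 × 3.07 × 10 × sin21.3° / 1.5 ≈ 3.72 N.

f ≈ 3.72 N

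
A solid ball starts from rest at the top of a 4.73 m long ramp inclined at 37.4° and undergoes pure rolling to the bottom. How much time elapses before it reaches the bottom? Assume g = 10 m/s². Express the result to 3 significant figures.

Here I = (2/5)MR², so the shape factor k = I/(MR²) = 0.4.
Translational: Mg sinθ − f = Ma. Rotational about the CM: fR = Iα = kMRa, so f = kMa.
Hence a = g sinθ/(1+k) = 10×sin37.4°/1.4 = 4.338 m/s².
Starting from rest, L = ½at², so t = √(2L/a) = √(2×4.73/4.338) ≈ 1.48 s.

t ≈ 1.48 s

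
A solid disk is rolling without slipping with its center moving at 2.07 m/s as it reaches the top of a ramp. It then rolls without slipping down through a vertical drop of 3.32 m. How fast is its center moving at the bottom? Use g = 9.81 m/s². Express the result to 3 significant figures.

The moment of inertia is (1/2)MR², giving k ≡ I/(MR²) = 0.5.
Rolling without slipping gives ω = v/R, so the total kinetic energy is ½Mv² + ½Iω² = ½(1+k)Mv² = (3/4)Mv².
Conserving energy between top and bottom: (3/4)Mv² = (3/4)Mv₀² + Mgh, hence v² = v₀² + 2gh/(1+k).
v = √(2.07² + 2×9.81×3.32/1.5) = √47.71 ≈ 6.91 m/s.

v ≈ 6.91 m/s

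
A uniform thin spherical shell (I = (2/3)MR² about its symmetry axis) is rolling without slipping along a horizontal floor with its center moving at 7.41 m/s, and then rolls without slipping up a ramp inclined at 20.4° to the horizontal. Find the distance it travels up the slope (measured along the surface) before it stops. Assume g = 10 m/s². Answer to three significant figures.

d ≈ 13.1 m

For this body I = (2/3)MR², i.e. k = I/(MR²) = 2/3.
Rolling without slipping gives ω = v/R, so the total kinetic energy is ½Mv² + ½Iω² = ½(1+k)Mv² = (5/6)Mv².
Setting this equal to Mgh gives the vertical rise h = (1+k)v₀²/(2g) = 1.667×7.41²/(2×10) = 4.576 m.
Along the incline, d = h/sinθ = 4.576/sin20.4° ≈ 13.1 m.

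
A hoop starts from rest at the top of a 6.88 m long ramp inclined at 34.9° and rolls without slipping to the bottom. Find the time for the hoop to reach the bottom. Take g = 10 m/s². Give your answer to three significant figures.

With I = MR², the ratio k = I/(MR²) is 1.
Translational: Mg sinθ − f = Ma. Rotational about the CM: fR = Iα = kMRa, so f = kMa.
Hence a = g sinθ/(1+k) = 10×sin34.9°/2 = 2.861 m/s².
With constant a from rest, t = √(2L/a) = √(2·6.88/2.861) ≈ 2.19 s.

t ≈ 2.19 s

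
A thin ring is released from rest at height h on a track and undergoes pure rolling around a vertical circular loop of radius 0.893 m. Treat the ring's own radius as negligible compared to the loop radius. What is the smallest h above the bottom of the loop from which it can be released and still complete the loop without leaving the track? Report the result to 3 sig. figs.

The moment of inertia is MR², giving k ≡ I/(MR²) = 1.
At the top of the loop, the minimum-contact condition is Mg = Mv_top²/r, so v_top² = gr.
With ω = v/R, the kinetic energy at speed v is ½(1+k)Mv² = Mv².
Energy conservation from release (height h) to the top (height 2r): Mgh = Mg(2r) + M·gr.
Thus h_min = 2r + (1+k)r/2 = r(2 + 2/2) = 0.893 × 3 ≈ 2.68 m.

h_min ≈ 2.68 m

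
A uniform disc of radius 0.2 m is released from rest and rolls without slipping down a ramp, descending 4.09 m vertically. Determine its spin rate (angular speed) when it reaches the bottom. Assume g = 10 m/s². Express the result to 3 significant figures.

With I = (1/2)MR², the ratio k = I/(MR²) is 0.5.
The rolling condition ω = v/R makes the rotational term ½I(v/R)² = ½kMv², so KE_total = ½(1+k)Mv² = (3/4)Mv².
Energy conservation Mgh = ½(1+k)Mv² gives v = √(2gh/(1+k)) = √(2 × 10 × 4.09 / 1.5) = 7.385 m/s.
Then ω = v/R = 7.385 / 0.2 ≈ 36.9 rad/s.

ω ≈ 36.9 rad/s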